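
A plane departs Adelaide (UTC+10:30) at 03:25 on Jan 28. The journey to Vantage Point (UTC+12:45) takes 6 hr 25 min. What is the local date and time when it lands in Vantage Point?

Convert departure to UTC: 03:25 − 10:30 = 16:55 UTC on Jan 27.
Add 6 hours 25 minutes travel time → 23:20 UTC.
Vantage Point is UTC+12:45, so local arrival = 23:20 + 12:45 = 12:05 on Jan 28.

12:05 on January 28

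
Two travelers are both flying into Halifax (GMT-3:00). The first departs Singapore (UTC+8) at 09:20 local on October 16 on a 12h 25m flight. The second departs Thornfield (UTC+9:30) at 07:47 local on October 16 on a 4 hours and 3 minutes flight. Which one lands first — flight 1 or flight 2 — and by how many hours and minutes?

Flight 1 in UTC: 09:20 − 8:00 = 01:20 on Oct 16.
+12 hours and 25 minutes → arrive 13:45 UTC on Oct 16.
Flight 2 in UTC: 07:47 − 9:30 = 22:17 on Oct 15.
+4 hours 3 minutes → arrive 02:20 UTC on Oct 16.
Flight 2 lands earlier by 11 hours 25 minutes.

the second, by 11 hours 25 minutes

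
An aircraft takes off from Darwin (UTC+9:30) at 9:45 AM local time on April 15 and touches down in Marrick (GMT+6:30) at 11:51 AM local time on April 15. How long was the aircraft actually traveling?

Departure in UTC: 9:45 AM − 9:30 = 12:15 AM on Apr 15.
Arrival in UTC: 11:51 AM − 6:30 = 5:21 AM on Apr 15.
Elapsed = 5:21 AM − 12:15 AM = 5 hours 6 minutes.

5 hours 6 minutes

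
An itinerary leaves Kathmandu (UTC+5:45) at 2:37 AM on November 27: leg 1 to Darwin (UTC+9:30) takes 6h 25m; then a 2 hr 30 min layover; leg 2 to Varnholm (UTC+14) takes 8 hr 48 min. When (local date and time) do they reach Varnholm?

4:35 AM on Nov 28

Convert departure to UTC: 2:37 AM − 5:45 = 8:52 PM UTC on Nov 26.
Add 6 hours 25 minutes leg 1 → 3:17 AM UTC (Nov 27).
Add 2 hours 30 minutes layover in Darwin → 5:47 AM UTC.
Add 8 hours and 48 minutes leg 2 → 2:35 PM UTC.
Varnholm is UTC+14:00, so local arrival = 2:35 PM + 14:00 = 4:35 AM on Nov 28.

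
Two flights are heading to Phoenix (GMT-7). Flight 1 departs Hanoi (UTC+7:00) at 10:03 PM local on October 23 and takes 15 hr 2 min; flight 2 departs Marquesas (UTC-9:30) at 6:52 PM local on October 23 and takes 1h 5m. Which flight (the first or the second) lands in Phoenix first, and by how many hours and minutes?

the second, by 38 minutes

Flight 1 in UTC: 10:03 PM − 7:00 = 3:03 PM on Oct 23.
+15 hours 2 minutes → arrive 6:05 AM UTC on Oct 24.
Flight 2 in UTC: 6:52 PM + 9:30 = 4:22 AM on Oct 24.
+1 hour 5 minutes → arrive 5:27 AM UTC on Oct 24.
Flight 2 lands earlier by 38 minutes.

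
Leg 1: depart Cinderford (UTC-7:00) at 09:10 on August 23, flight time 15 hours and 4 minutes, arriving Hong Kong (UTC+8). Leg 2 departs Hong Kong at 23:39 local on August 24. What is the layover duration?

Convert departure to UTC: 09:10 + 7:00 = 16:10 UTC on Aug 23.
Add 15 hours and 4 minutes flight time → 07:14 UTC (Aug 24).
Hong Kong is UTC+8:00, so local arrival = 07:14 + 8:00 = 15:14 on Aug 24.
Layover = 23:39 − 15:14 = 8 hours 25 minutes.

8 hours 25 minutes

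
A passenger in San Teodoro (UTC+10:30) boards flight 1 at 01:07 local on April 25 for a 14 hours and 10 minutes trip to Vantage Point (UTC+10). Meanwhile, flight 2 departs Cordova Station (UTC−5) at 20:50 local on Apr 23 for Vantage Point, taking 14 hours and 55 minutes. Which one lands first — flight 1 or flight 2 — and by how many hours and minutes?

Flight 1 in UTC: 01:07 − 10:30 = 14:37 on Apr 24.
+14 hours and 10 minutes → arrive 04:47 UTC on Apr 25.
Flight 2 in UTC: 20:50 + 5:00 = 01:50 on Apr 24.
+14 hours 55 minutes → arrive 16:45 UTC on Apr 24.
Flight 2 lands earlier by 12 hours 2 minutes.

the second, by 12 hours 2 minutes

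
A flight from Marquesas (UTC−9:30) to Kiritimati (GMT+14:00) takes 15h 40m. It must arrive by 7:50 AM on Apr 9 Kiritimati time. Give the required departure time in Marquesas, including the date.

Target arrival in UTC: 7:50 AM − 14:00 = 5:50 PM on Apr 8.
Subtract 15 hours 40 minutes → departure 2:10 AM UTC on Apr 8.
Marquesas is UTC−9:30: 2:10 AM − 9:30 = 4:40 PM on Apr 7.

4:40 PM on April 7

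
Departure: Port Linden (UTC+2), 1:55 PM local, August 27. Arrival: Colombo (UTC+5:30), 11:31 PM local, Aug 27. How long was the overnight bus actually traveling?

Colombo is 3:30 ahead of Port Linden.
Clock-face elapsed time (ignoring zones) is 9 hours 36 minutes.
Actual elapsed = 9 hours 36 minutes − 3:30 = 6 hours 6 minutes.

6 hours 6 minutes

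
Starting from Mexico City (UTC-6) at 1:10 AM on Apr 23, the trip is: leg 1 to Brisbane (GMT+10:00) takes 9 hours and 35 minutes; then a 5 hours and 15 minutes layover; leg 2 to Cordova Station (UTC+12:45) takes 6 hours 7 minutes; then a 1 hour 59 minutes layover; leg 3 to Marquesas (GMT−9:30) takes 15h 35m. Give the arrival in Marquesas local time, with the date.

Convert departure to UTC: 1:10 AM + 6:00 = 7:10 AM UTC on Apr 23.
Add 9 hours 35 minutes leg 1 → 4:45 PM UTC.
Add 5 hours 15 minutes layover in Brisbane → 10:00 PM UTC.
Add 6 hours 7 minutes leg 2 → 4:07 AM UTC (Apr 24).
Add 1 hour 59 minutes layover in Cordova Station → 6:06 AM UTC.
Add 15 hours 35 minutes leg 3 → 9:41 PM UTC.
Marquesas is UTC−9:30, so local arrival = 9:41 PM − 9:30 = 12:11 PM on Apr 24.

12:11 PM on April 24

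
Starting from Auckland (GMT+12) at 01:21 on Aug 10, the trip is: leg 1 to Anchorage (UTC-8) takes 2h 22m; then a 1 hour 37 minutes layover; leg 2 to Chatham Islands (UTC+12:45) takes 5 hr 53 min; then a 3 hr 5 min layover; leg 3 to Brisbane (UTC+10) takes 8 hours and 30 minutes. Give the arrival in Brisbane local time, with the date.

Convert departure to UTC: 01:21 − 12:00 = 13:21 UTC on Aug 9.
Add 2 hours 22 minutes leg 1 → 15:43 UTC.
Add 1 hour 37 minutes layover in Anchorage → 17:20 UTC.
Add 5 hours and 53 minutes leg 2 → 23:13 UTC.
Add 3 hours 5 minutes layover in Chatham Islands → 02:18 UTC (Aug 10).
Add 8 hours and 30 minutes leg 3 → 10:48 UTC.
Brisbane is UTC+10:00, so local arrival = 10:48 + 10:00 = 20:48 on Aug 10.

20:48 on August 10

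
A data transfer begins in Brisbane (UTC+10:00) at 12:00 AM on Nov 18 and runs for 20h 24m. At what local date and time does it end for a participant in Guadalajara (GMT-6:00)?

4:24 AM on Nov 18

Convert start to UTC: 12:00 AM − 10:00 = 2:00 PM UTC on Nov 17.
Add 20 hours and 24 minutes duration → 10:24 AM UTC (Nov 18).
Guadalajara is UTC−6:00, so local end time = 10:24 AM − 6:00 = 4:24 AM on Nov 18.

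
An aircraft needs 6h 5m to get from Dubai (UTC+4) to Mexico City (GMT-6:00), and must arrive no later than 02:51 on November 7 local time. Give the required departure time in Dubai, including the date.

Target arrival in UTC: 02:51 + 6:00 = 08:51 on Nov 7.
Subtract 6 hours 5 minutes → departure 02:46 UTC on Nov 7.
Dubai is UTC+4:00: 02:46 + 4:00 = 06:46 on Nov 7.

06:46 on Nov 7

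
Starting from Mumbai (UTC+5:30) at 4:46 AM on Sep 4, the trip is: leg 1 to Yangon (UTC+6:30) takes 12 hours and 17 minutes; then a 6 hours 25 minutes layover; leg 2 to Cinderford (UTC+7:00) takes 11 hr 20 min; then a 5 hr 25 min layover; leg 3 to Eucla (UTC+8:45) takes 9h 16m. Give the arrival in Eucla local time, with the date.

4:44 AM on September 6

Convert departure to UTC: 4:46 AM − 5:30 = 11:16 PM UTC on Sep 3.
Add 12 hours and 17 minutes leg 1 → 11:33 AM UTC (Sep 4).
Add 6 hours and 25 minutes layover in Yangon → 5:58 PM UTC.
Add 11 hours and 20 minutes leg 2 → 5:18 AM UTC (Sep 5).
Add 5 hours and 25 minutes layover in Cinderford → 10:43 AM UTC.
Add 9 hours 16 minutes leg 3 → 7:59 PM UTC.
Eucla is UTC+8:45, so local arrival = 7:59 PM + 8:45 = 4:44 AM on Sep 6.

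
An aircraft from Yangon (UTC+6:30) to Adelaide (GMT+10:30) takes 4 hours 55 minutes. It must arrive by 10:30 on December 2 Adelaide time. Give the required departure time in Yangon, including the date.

01:35 on December 2

Target arrival in UTC: 10:30 − 10:30 = 00:00 on Dec 2.
Subtract 4 hours and 55 minutes → departure 19:05 UTC on Dec 1.
Yangon is UTC+6:30: 19:05 + 6:30 = 01:35 on Dec 2.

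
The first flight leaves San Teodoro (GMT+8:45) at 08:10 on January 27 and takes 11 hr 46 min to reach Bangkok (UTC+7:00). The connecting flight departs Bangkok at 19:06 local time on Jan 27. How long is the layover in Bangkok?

Convert departure to UTC: 08:10 − 8:45 = 23:25 UTC on Jan 26.
Add 11 hours and 46 minutes flight time → 11:11 UTC (Jan 27).
Bangkok is UTC+7:00, so local arrival = 11:11 + 7:00 = 18:11 on Jan 27.
Layover = 19:06 − 18:11 = 55 minutes.

55 minutes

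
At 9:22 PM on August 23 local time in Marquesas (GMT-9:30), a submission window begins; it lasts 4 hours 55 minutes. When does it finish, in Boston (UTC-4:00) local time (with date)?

Convert start to UTC: 9:22 PM + 9:30 = 6:52 AM UTC on Aug 24.
Add 4 hours 55 minutes duration → 11:47 AM UTC.
Boston is UTC−4:00, so local end time = 11:47 AM − 4:00 = 7:47 AM on Aug 24.

7:47 AM on August 24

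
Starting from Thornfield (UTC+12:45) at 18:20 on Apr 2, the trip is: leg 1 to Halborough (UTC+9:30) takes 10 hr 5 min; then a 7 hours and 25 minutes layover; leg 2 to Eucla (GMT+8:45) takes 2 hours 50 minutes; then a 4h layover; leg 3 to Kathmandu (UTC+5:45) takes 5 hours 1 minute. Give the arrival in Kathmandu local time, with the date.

Convert departure to UTC: 18:20 − 12:45 = 05:35 UTC on Apr 2.
Add 10 hours 5 minutes leg 1 → 15:40 UTC.
Add 7 hours 25 minutes layover in Halborough → 23:05 UTC.
Add 2 hours and 50 minutes leg 2 → 01:55 UTC (Apr 3).
Add 4 hours layover in Eucla → 05:55 UTC.
Add 5 hours and 1 minute leg 3 → 10:56 UTC.
Kathmandu is UTC+5:45, so local arrival = 10:56 + 5:45 = 16:41 on Apr 3.

16:41 on April 3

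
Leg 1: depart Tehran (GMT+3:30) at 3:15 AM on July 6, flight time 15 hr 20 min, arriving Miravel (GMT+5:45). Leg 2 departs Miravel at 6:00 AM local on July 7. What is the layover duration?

9 hours 10 minutes

Convert departure to UTC: 3:15 AM − 3:30 = 11:45 PM UTC on Jul 5.
Add 15 hours and 20 minutes flight time → 3:05 PM UTC (Jul 6).
Miravel is UTC+5:45, so local arrival = 3:05 PM + 5:45 = 8:50 PM on Jul 6.
Layover = 6:00 AM − 8:50 PM (+1 day) = 9 hours 10 minutes.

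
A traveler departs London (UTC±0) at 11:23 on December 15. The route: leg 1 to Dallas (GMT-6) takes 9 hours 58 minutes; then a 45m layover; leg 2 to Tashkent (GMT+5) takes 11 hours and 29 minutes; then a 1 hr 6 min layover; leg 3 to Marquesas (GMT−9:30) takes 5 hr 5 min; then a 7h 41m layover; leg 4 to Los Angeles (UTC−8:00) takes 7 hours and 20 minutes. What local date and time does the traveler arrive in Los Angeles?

London is at UTC+0, so departure is already 11:23 UTC on Dec 15.
Add 9 hours and 58 minutes leg 1 → 21:21 UTC.
Add 45 minutes layover in Dallas → 22:06 UTC.
Add 11 hours and 29 minutes leg 2 → 09:35 UTC (Dec 16).
Add 1 hour and 6 minutes layover in Tashkent → 10:41 UTC.
Add 5 hours 5 minutes leg 3 → 15:46 UTC.
Add 7 hours and 41 minutes layover in Marquesas → 23:27 UTC.
Add 7 hours and 20 minutes leg 4 → 06:47 UTC (Dec 17).
Los Angeles is UTC−8:00, so local arrival = 06:47 − 8:00 = 22:47 on Dec 16.

22:47 on December 16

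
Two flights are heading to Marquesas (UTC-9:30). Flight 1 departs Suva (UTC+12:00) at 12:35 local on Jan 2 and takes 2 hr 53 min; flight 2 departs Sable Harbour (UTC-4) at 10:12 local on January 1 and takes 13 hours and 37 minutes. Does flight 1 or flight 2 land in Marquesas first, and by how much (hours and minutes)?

the first, by 21 minutes

Flight 1 in UTC: 12:35 − 12:00 = 00:35 on Jan 2.
+2 hours and 53 minutes → arrive 03:28 UTC on Jan 2.
Flight 2 in UTC: 10:12 + 4:00 = 14:12 on Jan 1.
+13 hours and 37 minutes → arrive 03:49 UTC on Jan 2.
Flight 1 lands earlier by 21 minutes.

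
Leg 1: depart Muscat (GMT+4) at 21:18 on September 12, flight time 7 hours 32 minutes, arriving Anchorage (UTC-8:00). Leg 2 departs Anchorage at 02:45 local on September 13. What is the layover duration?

Convert departure to UTC: 21:18 − 4:00 = 17:18 UTC on Sep 12.
Add 7 hours and 32 minutes flight time → 00:50 UTC (Sep 13).
Anchorage is UTC−8:00, so local arrival = 00:50 − 8:00 = 16:50 on Sep 12.
Layover = 02:45 − 16:50 (+1 day) = 9 hours 55 minutes.

9 hours 55 minutes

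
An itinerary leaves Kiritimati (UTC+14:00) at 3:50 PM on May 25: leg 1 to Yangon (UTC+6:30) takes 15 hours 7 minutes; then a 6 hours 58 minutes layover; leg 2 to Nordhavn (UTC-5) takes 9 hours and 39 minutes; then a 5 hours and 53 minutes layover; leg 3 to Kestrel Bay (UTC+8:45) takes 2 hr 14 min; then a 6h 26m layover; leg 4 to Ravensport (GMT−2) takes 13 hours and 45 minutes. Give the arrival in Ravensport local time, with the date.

Convert departure to UTC: 3:50 PM − 14:00 = 1:50 AM UTC on May 25.
Add 15 hours 7 minutes leg 1 → 4:57 PM UTC.
Add 6 hours 58 minutes layover in Yangon → 11:55 PM UTC.
Add 9 hours 39 minutes leg 2 → 9:34 AM UTC (May 26).
Add 5 hours 53 minutes layover in Nordhavn → 3:27 PM UTC.
Add 2 hours and 14 minutes leg 3 → 5:41 PM UTC.
Add 6 hours and 26 minutes layover in Kestrel Bay → 12:07 AM UTC (May 27).
Add 13 hours and 45 minutes leg 4 → 1:52 PM UTC.
Ravensport is UTC−2:00, so local arrival = 1:52 PM − 2:00 = 11:52 AM on May 27.

11:52 AM on May 27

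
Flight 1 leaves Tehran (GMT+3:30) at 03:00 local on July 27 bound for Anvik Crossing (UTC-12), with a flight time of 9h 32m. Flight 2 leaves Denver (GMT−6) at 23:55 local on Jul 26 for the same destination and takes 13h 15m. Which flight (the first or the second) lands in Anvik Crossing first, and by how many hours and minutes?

Flight 1 in UTC: 03:00 − 3:30 = 23:30 on Jul 26.
+9 hours and 32 minutes → arrive 09:02 UTC on Jul 27.
Flight 2 in UTC: 23:55 + 6:00 = 05:55 on Jul 27.
+13 hours 15 minutes → arrive 19:10 UTC on Jul 27.
Flight 1 lands earlier by 10 hours 8 minutes.

the first, by 10 hours 8 minutes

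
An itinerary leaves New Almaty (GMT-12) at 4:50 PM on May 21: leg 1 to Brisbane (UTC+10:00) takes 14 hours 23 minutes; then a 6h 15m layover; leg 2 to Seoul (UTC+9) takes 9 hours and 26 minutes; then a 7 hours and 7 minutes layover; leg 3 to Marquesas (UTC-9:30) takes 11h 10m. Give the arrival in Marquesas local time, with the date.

7:41 PM on May 23

Convert departure to UTC: 4:50 PM + 12:00 = 4:50 AM UTC on May 22.
Add 14 hours 23 minutes leg 1 → 7:13 PM UTC.
Add 6 hours and 15 minutes layover in Brisbane → 1:28 AM UTC (May 23).
Add 9 hours and 26 minutes leg 2 → 10:54 AM UTC.
Add 7 hours 7 minutes layover in Seoul → 6:01 PM UTC.
Add 11 hours 10 minutes leg 3 → 5:11 AM UTC (May 24).
Marquesas is UTC−9:30, so local arrival = 5:11 AM − 9:30 = 7:41 PM on May 23.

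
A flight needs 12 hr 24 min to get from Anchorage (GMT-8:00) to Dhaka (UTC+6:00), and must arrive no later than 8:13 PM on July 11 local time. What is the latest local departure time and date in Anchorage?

5:49 PM on Jul 10

Target arrival in UTC: 8:13 PM − 6:00 = 2:13 PM on Jul 11.
Subtract 12 hours and 24 minutes → departure 1:49 AM UTC on Jul 11.
Anchorage is UTC−8:00: 1:49 AM − 8:00 = 5:49 PM on Jul 10.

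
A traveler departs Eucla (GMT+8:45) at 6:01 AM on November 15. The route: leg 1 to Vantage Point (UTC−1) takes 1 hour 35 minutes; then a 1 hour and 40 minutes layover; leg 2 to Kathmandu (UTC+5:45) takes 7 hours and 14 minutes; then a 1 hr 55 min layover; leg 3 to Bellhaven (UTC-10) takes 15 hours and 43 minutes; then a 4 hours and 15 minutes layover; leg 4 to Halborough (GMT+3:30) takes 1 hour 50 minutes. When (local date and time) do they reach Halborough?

Convert departure to UTC: 6:01 AM − 8:45 = 9:16 PM UTC on Nov 14.
Add 1 hour 35 minutes leg 1 → 10:51 PM UTC.
Add 1 hour and 40 minutes layover in Vantage Point → 12:31 AM UTC (Nov 15).
Add 7 hours 14 minutes leg 2 → 7:45 AM UTC.
Add 1 hour 55 minutes layover in Kathmandu → 9:40 AM UTC.
Add 15 hours and 43 minutes leg 3 → 1:23 AM UTC (Nov 16).
Add 4 hours 15 minutes layover in Bellhaven → 5:38 AM UTC.
Add 1 hour 50 minutes leg 4 → 7:28 AM UTC.
Halborough is UTC+3:30, so local arrival = 7:28 AM + 3:30 = 10:58 AM on Nov 16.

10:58 AM on November 16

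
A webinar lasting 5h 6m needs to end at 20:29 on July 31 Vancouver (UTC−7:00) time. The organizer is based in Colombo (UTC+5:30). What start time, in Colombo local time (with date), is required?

Target end time in UTC: 20:29 + 7:00 = 03:29 on Aug 1.
Subtract 5 hours and 6 minutes → start 22:23 UTC on Jul 31.
Colombo is UTC+5:30: 22:23 + 5:30 = 03:53 on Aug 1.

03:53 on August 1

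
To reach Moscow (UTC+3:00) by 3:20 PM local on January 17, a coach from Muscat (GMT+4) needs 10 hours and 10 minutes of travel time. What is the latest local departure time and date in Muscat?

6:10 AM on January 17

Target arrival in UTC: 3:20 PM − 3:00 = 12:20 PM on Jan 17.
Subtract 10 hours and 10 minutes → departure 2:10 AM UTC on Jan 17.
Muscat is UTC+4:00: 2:10 AM + 4:00 = 6:10 AM on Jan 17.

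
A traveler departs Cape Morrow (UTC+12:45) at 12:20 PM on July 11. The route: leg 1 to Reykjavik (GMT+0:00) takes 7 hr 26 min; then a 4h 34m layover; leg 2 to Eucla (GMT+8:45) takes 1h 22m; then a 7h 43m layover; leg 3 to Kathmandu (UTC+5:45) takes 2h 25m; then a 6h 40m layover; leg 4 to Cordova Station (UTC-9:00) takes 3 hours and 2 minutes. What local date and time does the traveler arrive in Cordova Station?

11:47 PM on Jul 11

Convert departure to UTC: 12:20 PM − 12:45 = 11:35 PM UTC on Jul 10.
Add 7 hours and 26 minutes leg 1 → 7:01 AM UTC (Jul 11).
Add 4 hours 34 minutes layover in Reykjavik → 11:35 AM UTC.
Add 1 hour and 22 minutes leg 2 → 12:57 PM UTC.
Add 7 hours 43 minutes layover in Eucla → 8:40 PM UTC.
Add 2 hours 25 minutes leg 3 → 11:05 PM UTC.
Add 6 hours 40 minutes layover in Kathmandu → 5:45 AM UTC (Jul 12).
Add 3 hours and 2 minutes leg 4 → 8:47 AM UTC.
Cordova Station is UTC−9:00, so local arrival = 8:47 AM − 9:00 = 11:47 PM on Jul 11.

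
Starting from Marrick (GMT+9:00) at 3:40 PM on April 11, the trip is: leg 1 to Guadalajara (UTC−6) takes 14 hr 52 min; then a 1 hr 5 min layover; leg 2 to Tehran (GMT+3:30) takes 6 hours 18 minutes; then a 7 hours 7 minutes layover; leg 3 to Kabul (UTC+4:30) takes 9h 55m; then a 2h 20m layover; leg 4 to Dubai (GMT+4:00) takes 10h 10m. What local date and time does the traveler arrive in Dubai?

2:27 PM on Apr 13

Convert departure to UTC: 3:40 PM − 9:00 = 6:40 AM UTC on Apr 11.
Add 14 hours and 52 minutes leg 1 → 9:32 PM UTC.
Add 1 hour 5 minutes layover in Guadalajara → 10:37 PM UTC.
Add 6 hours 18 minutes leg 2 → 4:55 AM UTC (Apr 12).
Add 7 hours 7 minutes layover in Tehran → 12:02 PM UTC.
Add 9 hours 55 minutes leg 3 → 9:57 PM UTC.
Add 2 hours and 20 minutes layover in Kabul → 12:17 AM UTC (Apr 13).
Add 10 hours and 10 minutes leg 4 → 10:27 AM UTC.
Dubai is UTC+4:00, so local arrival = 10:27 AM + 4:00 = 2:27 PM on Apr 13.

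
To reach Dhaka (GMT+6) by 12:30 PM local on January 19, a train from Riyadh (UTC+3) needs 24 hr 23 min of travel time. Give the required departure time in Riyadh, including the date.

Target arrival in UTC: 12:30 PM − 6:00 = 6:30 AM on Jan 19.
Subtract 24 hours and 23 minutes → departure 6:07 AM UTC on Jan 18.
Riyadh is UTC+3:00: 6:07 AM + 3:00 = 9:07 AM on Jan 18.

9:07 AM on January 18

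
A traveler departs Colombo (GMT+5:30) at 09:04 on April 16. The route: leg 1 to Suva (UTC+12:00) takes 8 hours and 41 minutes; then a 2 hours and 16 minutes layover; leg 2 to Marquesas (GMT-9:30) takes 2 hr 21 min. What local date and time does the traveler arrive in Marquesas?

07:22 on April 16

Convert departure to UTC: 09:04 − 5:30 = 03:34 UTC on Apr 16.
Add 8 hours and 41 minutes leg 1 → 12:15 UTC.
Add 2 hours 16 minutes layover in Suva → 14:31 UTC.
Add 2 hours 21 minutes leg 2 → 16:52 UTC.
Marquesas is UTC−9:30, so local arrival = 16:52 − 9:30 = 07:22 on Apr 16.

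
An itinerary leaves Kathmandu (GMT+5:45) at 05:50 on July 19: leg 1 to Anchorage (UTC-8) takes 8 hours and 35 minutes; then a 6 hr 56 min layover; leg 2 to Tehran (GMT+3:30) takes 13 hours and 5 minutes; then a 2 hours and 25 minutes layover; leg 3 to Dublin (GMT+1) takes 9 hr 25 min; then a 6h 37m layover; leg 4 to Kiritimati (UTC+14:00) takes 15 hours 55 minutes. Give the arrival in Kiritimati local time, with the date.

Convert departure to UTC: 05:50 − 5:45 = 00:05 UTC on Jul 19.
Add 8 hours and 35 minutes leg 1 → 08:40 UTC.
Add 6 hours 56 minutes layover in Anchorage → 15:36 UTC.
Add 13 hours 5 minutes leg 2 → 04:41 UTC (Jul 20).
Add 2 hours and 25 minutes layover in Tehran → 07:06 UTC.
Add 9 hours and 25 minutes leg 3 → 16:31 UTC.
Add 6 hours and 37 minutes layover in Dublin → 23:08 UTC.
Add 15 hours 55 minutes leg 4 → 15:03 UTC (Jul 21).
Kiritimati is UTC+14:00, so local arrival = 15:03 + 14:00 = 05:03 on Jul 22.

05:03 on July 22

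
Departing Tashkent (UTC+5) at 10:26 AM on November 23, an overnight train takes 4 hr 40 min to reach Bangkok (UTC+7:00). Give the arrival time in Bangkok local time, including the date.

Convert departure to UTC: 10:26 AM − 5:00 = 5:26 AM UTC on Nov 23.
Add 4 hours and 40 minutes travel time → 10:06 AM UTC.
Bangkok is UTC+7:00, so local arrival = 10:06 AM + 7:00 = 5:06 PM on Nov 23.

5:06 PM on Nov 23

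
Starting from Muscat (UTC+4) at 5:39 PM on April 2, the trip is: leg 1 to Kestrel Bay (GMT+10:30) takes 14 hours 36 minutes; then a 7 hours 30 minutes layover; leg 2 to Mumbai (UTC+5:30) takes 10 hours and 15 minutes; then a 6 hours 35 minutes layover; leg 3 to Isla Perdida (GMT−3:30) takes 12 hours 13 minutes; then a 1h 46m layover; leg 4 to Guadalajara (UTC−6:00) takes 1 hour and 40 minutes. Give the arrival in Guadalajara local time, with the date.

2:14 PM on Apr 4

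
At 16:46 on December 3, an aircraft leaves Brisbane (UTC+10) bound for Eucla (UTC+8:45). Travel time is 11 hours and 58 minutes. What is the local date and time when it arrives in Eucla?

Convert departure to UTC: 16:46 − 10:00 = 06:46 UTC on Dec 3.
Add 11 hours and 58 minutes travel time → 18:44 UTC.
Eucla is UTC+8:45, so local arrival = 18:44 + 8:45 = 03:29 on Dec 4.

03:29 on Dec 4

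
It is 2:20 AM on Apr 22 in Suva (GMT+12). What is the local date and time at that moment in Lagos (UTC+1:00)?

In UTC: 2:20 AM − 12:00 = 2:20 PM on Apr 21.
Lagos is UTC+1:00: 2:20 PM + 1:00 = 3:20 PM on Apr 21.

3:20 PM on April 21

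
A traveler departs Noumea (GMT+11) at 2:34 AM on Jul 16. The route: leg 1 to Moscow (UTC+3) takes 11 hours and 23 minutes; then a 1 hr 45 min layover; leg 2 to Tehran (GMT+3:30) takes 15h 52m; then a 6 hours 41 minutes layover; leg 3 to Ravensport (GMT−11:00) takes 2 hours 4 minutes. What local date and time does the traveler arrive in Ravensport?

Convert departure to UTC: 2:34 AM − 11:00 = 3:34 PM UTC on Jul 15.
Add 11 hours and 23 minutes leg 1 → 2:57 AM UTC (Jul 16).
Add 1 hour 45 minutes layover in Moscow → 4:42 AM UTC.
Add 15 hours and 52 minutes leg 2 → 8:34 PM UTC.
Add 6 hours 41 minutes layover in Tehran → 3:15 AM UTC (Jul 17).
Add 2 hours and 4 minutes leg 3 → 5:19 AM UTC.
Ravensport is UTC−11:00, so local arrival = 5:19 AM − 11:00 = 6:19 PM on Jul 16.

6:19 PM on Jul 16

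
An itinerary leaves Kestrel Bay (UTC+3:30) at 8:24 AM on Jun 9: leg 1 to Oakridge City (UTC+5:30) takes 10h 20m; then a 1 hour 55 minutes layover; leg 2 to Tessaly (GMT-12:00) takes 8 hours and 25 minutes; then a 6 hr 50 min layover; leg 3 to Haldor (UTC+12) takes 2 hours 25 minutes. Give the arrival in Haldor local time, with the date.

10:49 PM on Jun 10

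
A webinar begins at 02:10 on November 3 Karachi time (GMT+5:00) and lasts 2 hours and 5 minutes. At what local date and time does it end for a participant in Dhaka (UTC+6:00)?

Convert start to UTC: 02:10 − 5:00 = 21:10 UTC on Nov 2.
Add 2 hours 5 minutes duration → 23:15 UTC.
Dhaka is UTC+6:00, so local end time = 23:15 + 6:00 = 05:15 on Nov 3.

05:15 on Nov 3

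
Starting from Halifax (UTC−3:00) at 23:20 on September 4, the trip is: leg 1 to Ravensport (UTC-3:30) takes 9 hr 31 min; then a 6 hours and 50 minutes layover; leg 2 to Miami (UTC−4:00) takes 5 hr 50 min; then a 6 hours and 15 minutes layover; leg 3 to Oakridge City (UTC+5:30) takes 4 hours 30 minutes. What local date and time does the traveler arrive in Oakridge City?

Convert departure to UTC: 23:20 + 3:00 = 02:20 UTC on Sep 5.
Add 9 hours and 31 minutes leg 1 → 11:51 UTC.
Add 6 hours 50 minutes layover in Ravensport → 18:41 UTC.
Add 5 hours and 50 minutes leg 2 → 00:31 UTC (Sep 6).
Add 6 hours and 15 minutes layover in Miami → 06:46 UTC.
Add 4 hours and 30 minutes leg 3 → 11:16 UTC.
Oakridge City is UTC+5:30, so local arrival = 11:16 + 5:30 = 16:46 on Sep 6.

16:46 on September 6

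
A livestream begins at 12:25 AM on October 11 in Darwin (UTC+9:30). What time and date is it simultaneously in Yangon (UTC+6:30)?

9:25 PM on October 10

In UTC: 12:25 AM − 9:30 = 2:55 PM on Oct 10.
Yangon is UTC+6:30: 2:55 PM + 6:30 = 9:25 PM on Oct 10.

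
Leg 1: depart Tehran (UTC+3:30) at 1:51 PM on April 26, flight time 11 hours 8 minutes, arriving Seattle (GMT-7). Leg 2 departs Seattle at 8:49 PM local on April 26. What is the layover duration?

Convert departure to UTC: 1:51 PM − 3:30 = 10:21 AM UTC on Apr 26.
Add 11 hours and 8 minutes flight time → 9:29 PM UTC.
Seattle is UTC−7:00, so local arrival = 9:29 PM − 7:00 = 2:29 PM on Apr 26.
Layover = 8:49 PM − 2:29 PM = 6 hours 20 minutes.

6 hours 20 minutes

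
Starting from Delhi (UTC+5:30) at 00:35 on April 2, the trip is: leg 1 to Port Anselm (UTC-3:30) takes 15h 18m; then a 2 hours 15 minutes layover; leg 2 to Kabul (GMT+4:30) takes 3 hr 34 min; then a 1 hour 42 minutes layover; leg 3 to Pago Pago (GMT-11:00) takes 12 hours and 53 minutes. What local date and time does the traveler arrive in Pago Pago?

19:47 on Apr 2

Convert departure to UTC: 00:35 − 5:30 = 19:05 UTC on Apr 1.
Add 15 hours and 18 minutes leg 1 → 10:23 UTC (Apr 2).
Add 2 hours 15 minutes layover in Port Anselm → 12:38 UTC.
Add 3 hours 34 minutes leg 2 → 16:12 UTC.
Add 1 hour 42 minutes layover in Kabul → 17:54 UTC.
Add 12 hours 53 minutes leg 3 → 06:47 UTC (Apr 3).
Pago Pago is UTC−11:00, so local arrival = 06:47 − 11:00 = 19:47 on Apr 2.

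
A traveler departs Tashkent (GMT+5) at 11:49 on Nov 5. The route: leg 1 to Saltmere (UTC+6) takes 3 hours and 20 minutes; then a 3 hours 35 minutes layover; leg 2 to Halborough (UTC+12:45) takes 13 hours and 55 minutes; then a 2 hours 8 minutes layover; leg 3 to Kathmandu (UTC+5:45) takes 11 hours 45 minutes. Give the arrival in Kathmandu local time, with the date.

23:17 on November 6

Convert departure to UTC: 11:49 − 5:00 = 06:49 UTC on Nov 5.
Add 3 hours 20 minutes leg 1 → 10:09 UTC.
Add 3 hours 35 minutes layover in Saltmere → 13:44 UTC.
Add 13 hours 55 minutes leg 2 → 03:39 UTC (Nov 6).
Add 2 hours 8 minutes layover in Halborough → 05:47 UTC.
Add 11 hours and 45 minutes leg 3 → 17:32 UTC.
Kathmandu is UTC+5:45, so local arrival = 17:32 + 5:45 = 23:17 on Nov 6.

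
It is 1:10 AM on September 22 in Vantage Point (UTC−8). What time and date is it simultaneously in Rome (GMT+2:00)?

In UTC: 1:10 AM + 8:00 = 9:10 AM on Sep 22.
Rome is UTC+2:00: 9:10 AM + 2:00 = 11:10 AM on Sep 22.

11:10 AM on September 22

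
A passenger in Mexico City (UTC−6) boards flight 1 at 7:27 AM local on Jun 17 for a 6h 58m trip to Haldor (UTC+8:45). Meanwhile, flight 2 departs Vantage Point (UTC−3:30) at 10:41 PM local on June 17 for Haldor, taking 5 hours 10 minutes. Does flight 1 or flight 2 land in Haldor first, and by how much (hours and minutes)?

Flight 1 in UTC: 7:27 AM + 6:00 = 1:27 PM on Jun 17.
+6 hours 58 minutes → arrive 8:25 PM UTC on Jun 17.
Flight 2 in UTC: 10:41 PM + 3:30 = 2:11 AM on Jun 18.
+5 hours and 10 minutes → arrive 7:21 AM UTC on Jun 18.
Flight 1 lands earlier by 10 hours 56 minutes.

the first, by 10 hours 56 minutes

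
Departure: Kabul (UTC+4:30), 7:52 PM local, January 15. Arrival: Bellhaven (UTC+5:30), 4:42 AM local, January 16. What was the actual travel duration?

7 hours 50 minutes

Departure in UTC: 7:52 PM − 4:30 = 3:22 PM on Jan 15.
Arrival in UTC: 4:42 AM − 5:30 = 11:12 PM on Jan 15.
Elapsed = 11:12 PM − 3:22 PM = 7 hours 50 minutes.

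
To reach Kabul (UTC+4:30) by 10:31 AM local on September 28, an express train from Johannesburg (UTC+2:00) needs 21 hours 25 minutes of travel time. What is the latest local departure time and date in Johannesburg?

10:36 AM on September 27

Target arrival in UTC: 10:31 AM − 4:30 = 6:01 AM on Sep 28.
Subtract 21 hours and 25 minutes → departure 8:36 AM UTC on Sep 27.
Johannesburg is UTC+2:00: 8:36 AM + 2:00 = 10:36 AM on Sep 27.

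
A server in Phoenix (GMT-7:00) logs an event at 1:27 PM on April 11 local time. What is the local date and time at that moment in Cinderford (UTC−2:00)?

6:27 PM on Apr 11

In UTC: 1:27 PM + 7:00 = 8:27 PM on Apr 11.
Cinderford is UTC−2:00: 8:27 PM − 2:00 = 6:27 PM on Apr 11.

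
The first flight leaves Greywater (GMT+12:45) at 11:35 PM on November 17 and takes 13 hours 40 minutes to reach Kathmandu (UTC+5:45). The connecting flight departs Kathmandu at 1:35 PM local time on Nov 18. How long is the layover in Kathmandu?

Convert departure to UTC: 11:35 PM − 12:45 = 10:50 AM UTC on Nov 17.
Add 13 hours and 40 minutes flight time → 12:30 AM UTC (Nov 18).
Kathmandu is UTC+5:45, so local arrival = 12:30 AM + 5:45 = 6:15 AM on Nov 18.
Layover = 1:35 PM − 6:15 AM = 7 hours 20 minutes.

7 hours 20 minutes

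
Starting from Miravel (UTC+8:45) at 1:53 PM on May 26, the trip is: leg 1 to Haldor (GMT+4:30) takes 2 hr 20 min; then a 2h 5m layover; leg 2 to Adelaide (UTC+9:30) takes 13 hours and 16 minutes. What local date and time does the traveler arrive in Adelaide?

Convert departure to UTC: 1:53 PM − 8:45 = 5:08 AM UTC on May 26.
Add 2 hours 20 minutes leg 1 → 7:28 AM UTC.
Add 2 hours and 5 minutes layover in Haldor → 9:33 AM UTC.
Add 13 hours 16 minutes leg 2 → 10:49 PM UTC.
Adelaide is UTC+9:30, so local arrival = 10:49 PM + 9:30 = 8:19 AM on May 27.

8:19 AM on May 27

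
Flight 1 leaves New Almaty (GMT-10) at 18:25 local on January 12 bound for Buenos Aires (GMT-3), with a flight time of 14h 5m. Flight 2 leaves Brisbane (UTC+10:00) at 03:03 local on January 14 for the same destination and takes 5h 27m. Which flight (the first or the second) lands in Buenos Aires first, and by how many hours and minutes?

Flight 1 in UTC: 18:25 + 10:00 = 04:25 on Jan 13.
+14 hours and 5 minutes → arrive 18:30 UTC on Jan 13.
Flight 2 in UTC: 03:03 − 10:00 = 17:03 on Jan 13.
+5 hours and 27 minutes → arrive 22:30 UTC on Jan 13.
Flight 1 lands earlier by 4 hours.

the first, by 4 hours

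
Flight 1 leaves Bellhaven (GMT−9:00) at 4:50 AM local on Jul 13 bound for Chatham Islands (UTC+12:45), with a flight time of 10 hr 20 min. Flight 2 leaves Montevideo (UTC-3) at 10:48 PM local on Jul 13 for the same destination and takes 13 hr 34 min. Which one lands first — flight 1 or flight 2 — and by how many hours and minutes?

Flight 1 in UTC: 4:50 AM + 9:00 = 1:50 PM on Jul 13.
+10 hours 20 minutes → arrive 12:10 AM UTC on Jul 14.
Flight 2 in UTC: 10:48 PM + 3:00 = 1:48 AM on Jul 14.
+13 hours 34 minutes → arrive 3:22 PM UTC on Jul 14.
Flight 1 lands earlier by 15 hours 12 minutes.

the first, by 15 hours 12 minutes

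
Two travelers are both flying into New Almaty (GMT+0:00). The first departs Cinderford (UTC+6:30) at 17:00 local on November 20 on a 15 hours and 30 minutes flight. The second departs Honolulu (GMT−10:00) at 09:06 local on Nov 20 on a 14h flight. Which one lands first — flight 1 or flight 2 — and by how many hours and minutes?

Flight 1 in UTC: 17:00 − 6:30 = 10:30 on Nov 20.
+15 hours 30 minutes → arrive 02:00 UTC on Nov 21.
Flight 2 in UTC: 09:06 + 10:00 = 19:06 on Nov 20.
+14 hours → arrive 09:06 UTC on Nov 21.
Flight 1 lands earlier by 7 hours 6 minutes.

the first, by 7 hours 6 minutes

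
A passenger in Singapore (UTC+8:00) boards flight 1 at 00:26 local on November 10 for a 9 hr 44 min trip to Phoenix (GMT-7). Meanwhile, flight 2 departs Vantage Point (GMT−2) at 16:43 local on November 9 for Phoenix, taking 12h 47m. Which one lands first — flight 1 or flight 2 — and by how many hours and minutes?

the first, by 5 hours 20 minutes

Flight 1 in UTC: 00:26 − 8:00 = 16:26 on Nov 9.
+9 hours and 44 minutes → arrive 02:10 UTC on Nov 10.
Flight 2 in UTC: 16:43 + 2:00 = 18:43 on Nov 9.
+12 hours 47 minutes → arrive 07:30 UTC on Nov 10.
Flight 1 lands earlier by 5 hours 20 minutes.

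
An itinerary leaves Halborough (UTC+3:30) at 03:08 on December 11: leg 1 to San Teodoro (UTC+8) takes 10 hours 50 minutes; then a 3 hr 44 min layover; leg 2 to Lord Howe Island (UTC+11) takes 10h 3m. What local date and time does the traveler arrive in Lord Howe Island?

Convert departure to UTC: 03:08 − 3:30 = 23:38 UTC on Dec 10.
Add 10 hours and 50 minutes leg 1 → 10:28 UTC (Dec 11).
Add 3 hours and 44 minutes layover in San Teodoro → 14:12 UTC.
Add 10 hours and 3 minutes leg 2 → 00:15 UTC (Dec 12).
Lord Howe Island is UTC+11:00, so local arrival = 00:15 + 11:00 = 11:15 on Dec 12.

11:15 on Dec 12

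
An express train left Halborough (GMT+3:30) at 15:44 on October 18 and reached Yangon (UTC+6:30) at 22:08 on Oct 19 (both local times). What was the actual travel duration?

Departure in UTC: 15:44 − 3:30 = 12:14 on Oct 18.
Arrival in UTC: 22:08 − 6:30 = 15:38 on Oct 19.
Elapsed = 15:38 − 12:14 (+1 day) = 27 hours 24 minutes.

27 hours 24 minutes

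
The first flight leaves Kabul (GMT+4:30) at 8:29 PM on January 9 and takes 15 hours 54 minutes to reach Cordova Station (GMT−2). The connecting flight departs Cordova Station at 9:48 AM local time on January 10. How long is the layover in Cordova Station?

Convert departure to UTC: 8:29 PM − 4:30 = 3:59 PM UTC on Jan 9.
Add 15 hours and 54 minutes flight time → 7:53 AM UTC (Jan 10).
Cordova Station is UTC−2:00, so local arrival = 7:53 AM − 2:00 = 5:53 AM on Jan 10.
Layover = 9:48 AM − 5:53 AM = 3 hours 55 minutes.

3 hours 55 minutes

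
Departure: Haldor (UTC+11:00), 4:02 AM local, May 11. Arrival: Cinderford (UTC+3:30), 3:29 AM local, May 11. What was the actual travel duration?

Departure in UTC: 4:02 AM − 11:00 = 5:02 PM on May 10.
Arrival in UTC: 3:29 AM − 3:30 = 11:59 PM on May 10.
Elapsed = 11:59 PM − 5:02 PM = 6 hours 57 minutes.

6 hours 57 minutes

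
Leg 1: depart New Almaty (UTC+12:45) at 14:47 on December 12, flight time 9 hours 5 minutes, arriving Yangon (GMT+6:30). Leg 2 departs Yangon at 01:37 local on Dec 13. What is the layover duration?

8 hours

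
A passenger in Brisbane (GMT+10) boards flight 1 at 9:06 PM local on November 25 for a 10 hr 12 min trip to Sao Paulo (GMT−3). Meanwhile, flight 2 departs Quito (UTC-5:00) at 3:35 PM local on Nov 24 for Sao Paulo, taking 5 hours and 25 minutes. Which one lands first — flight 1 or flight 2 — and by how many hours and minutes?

the second, by 19 hours 18 minutes

Flight 1 in UTC: 9:06 PM − 10:00 = 11:06 AM on Nov 25.
+10 hours 12 minutes → arrive 9:18 PM UTC on Nov 25.
Flight 2 in UTC: 3:35 PM + 5:00 = 8:35 PM on Nov 24.
+5 hours and 25 minutes → arrive 2:00 AM UTC on Nov 25.
Flight 2 lands earlier by 19 hours 18 minutes.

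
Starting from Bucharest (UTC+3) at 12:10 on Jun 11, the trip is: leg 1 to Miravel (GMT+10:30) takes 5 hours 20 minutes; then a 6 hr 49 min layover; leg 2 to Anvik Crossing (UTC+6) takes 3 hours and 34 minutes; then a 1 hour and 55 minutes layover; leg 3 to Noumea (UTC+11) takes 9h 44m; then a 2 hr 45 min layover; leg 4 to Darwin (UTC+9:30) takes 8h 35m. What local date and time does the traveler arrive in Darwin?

09:22 on June 13

Convert departure to UTC: 12:10 − 3:00 = 09:10 UTC on Jun 11.
Add 5 hours and 20 minutes leg 1 → 14:30 UTC.
Add 6 hours and 49 minutes layover in Miravel → 21:19 UTC.
Add 3 hours and 34 minutes leg 2 → 00:53 UTC (Jun 12).
Add 1 hour 55 minutes layover in Anvik Crossing → 02:48 UTC.
Add 9 hours and 44 minutes leg 3 → 12:32 UTC.
Add 2 hours and 45 minutes layover in Noumea → 15:17 UTC.
Add 8 hours and 35 minutes leg 4 → 23:52 UTC.
Darwin is UTC+9:30, so local arrival = 23:52 + 9:30 = 09:22 on Jun 13.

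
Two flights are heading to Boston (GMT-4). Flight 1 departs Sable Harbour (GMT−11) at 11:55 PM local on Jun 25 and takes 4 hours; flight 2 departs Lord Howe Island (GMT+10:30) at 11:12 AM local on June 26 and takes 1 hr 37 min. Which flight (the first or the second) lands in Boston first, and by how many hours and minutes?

the second, by 12 hours 36 minutes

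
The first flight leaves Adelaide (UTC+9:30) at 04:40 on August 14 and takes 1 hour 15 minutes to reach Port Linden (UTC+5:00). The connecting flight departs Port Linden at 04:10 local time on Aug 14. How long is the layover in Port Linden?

Convert departure to UTC: 04:40 − 9:30 = 19:10 UTC on Aug 13.
Add 1 hour 15 minutes flight time → 20:25 UTC.
Port Linden is UTC+5:00, so local arrival = 20:25 + 5:00 = 01:25 on Aug 14.
Layover = 04:10 − 01:25 = 2 hours 45 minutes.

2 hours 45 minutes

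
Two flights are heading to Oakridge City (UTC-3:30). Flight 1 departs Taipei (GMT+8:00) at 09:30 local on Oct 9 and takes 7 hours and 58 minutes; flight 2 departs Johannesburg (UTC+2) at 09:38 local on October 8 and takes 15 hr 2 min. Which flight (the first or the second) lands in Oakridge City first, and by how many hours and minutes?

the second, by 10 hours 48 minutes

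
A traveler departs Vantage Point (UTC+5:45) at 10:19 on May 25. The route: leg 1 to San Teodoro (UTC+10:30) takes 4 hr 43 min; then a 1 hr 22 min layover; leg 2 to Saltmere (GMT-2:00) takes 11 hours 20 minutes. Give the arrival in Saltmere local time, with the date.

19:59 on May 25

Convert departure to UTC: 10:19 − 5:45 = 04:34 UTC on May 25.
Add 4 hours and 43 minutes leg 1 → 09:17 UTC.
Add 1 hour and 22 minutes layover in San Teodoro → 10:39 UTC.
Add 11 hours and 20 minutes leg 2 → 21:59 UTC.
Saltmere is UTC−2:00, so local arrival = 21:59 − 2:00 = 19:59 on May 25.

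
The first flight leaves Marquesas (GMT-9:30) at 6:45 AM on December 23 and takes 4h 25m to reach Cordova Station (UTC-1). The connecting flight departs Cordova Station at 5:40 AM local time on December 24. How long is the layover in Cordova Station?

Convert departure to UTC: 6:45 AM + 9:30 = 4:15 PM UTC on Dec 23.
Add 4 hours 25 minutes flight time → 8:40 PM UTC.
Cordova Station is UTC−1:00, so local arrival = 8:40 PM − 1:00 = 7:40 PM on Dec 23.
Layover = 5:40 AM − 7:40 PM (+1 day) = 10 hours.

10 hours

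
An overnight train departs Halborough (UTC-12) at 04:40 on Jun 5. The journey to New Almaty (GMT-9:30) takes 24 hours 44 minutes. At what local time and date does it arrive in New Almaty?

07:54 on June 6

New Almaty is 2:30 ahead of Halborough.
After 24 hours and 44 minutes it is 05:24 (Jun 6) in Halborough.
Shift by the zone difference: 05:24 + 2:30 = 07:54 on Jun 6 in New Almaty.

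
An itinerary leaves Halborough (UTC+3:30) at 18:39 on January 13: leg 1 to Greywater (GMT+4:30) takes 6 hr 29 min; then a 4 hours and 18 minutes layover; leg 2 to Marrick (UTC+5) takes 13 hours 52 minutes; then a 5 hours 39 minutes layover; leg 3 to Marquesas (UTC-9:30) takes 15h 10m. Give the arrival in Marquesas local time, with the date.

Convert departure to UTC: 18:39 − 3:30 = 15:09 UTC on Jan 13.
Add 6 hours 29 minutes leg 1 → 21:38 UTC.
Add 4 hours and 18 minutes layover in Greywater → 01:56 UTC (Jan 14).
Add 13 hours and 52 minutes leg 2 → 15:48 UTC.
Add 5 hours and 39 minutes layover in Marrick → 21:27 UTC.
Add 15 hours 10 minutes leg 3 → 12:37 UTC (Jan 15).
Marquesas is UTC−9:30, so local arrival = 12:37 − 9:30 = 03:07 on Jan 15.

03:07 on January 15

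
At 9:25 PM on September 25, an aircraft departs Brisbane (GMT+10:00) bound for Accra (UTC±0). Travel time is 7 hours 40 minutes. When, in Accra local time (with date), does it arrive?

Convert departure to UTC: 9:25 PM − 10:00 = 11:25 AM UTC on Sep 25.
Add 7 hours 40 minutes travel time → 7:05 PM UTC.
Accra is UTC+0, so local arrival is the same: 7:05 PM on Sep 25.

7:05 PM on Sep 25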